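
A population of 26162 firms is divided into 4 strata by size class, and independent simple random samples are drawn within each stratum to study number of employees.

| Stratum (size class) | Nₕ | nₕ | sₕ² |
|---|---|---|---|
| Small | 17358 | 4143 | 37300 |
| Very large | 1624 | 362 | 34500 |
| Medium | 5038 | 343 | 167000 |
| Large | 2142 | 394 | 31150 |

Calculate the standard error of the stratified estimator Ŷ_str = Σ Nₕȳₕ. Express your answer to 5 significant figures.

Var(Ŷ_str) = Σₕ Nₕ²(1 − fₕ)sₕ²/nₕ.
Small: 17358²·(1 − 4143/17358)·37300/4143 = 2.0651935 × 10^9.
Very large: 1624²·(1 − 362/1624)·34500/362 = 1.9532413 × 10^8.
Medium: 5038²·(1 − 343/5038)·167000/343 = 1.1516383 × 10^10.
Large: 2142²·(1 − 394/2142)·31150/394 = 2.9602114 × 10^8.
Sum = 1.4072922 × 10^10.
SE = √(1.4072922 × 10^10) = 118630.

118630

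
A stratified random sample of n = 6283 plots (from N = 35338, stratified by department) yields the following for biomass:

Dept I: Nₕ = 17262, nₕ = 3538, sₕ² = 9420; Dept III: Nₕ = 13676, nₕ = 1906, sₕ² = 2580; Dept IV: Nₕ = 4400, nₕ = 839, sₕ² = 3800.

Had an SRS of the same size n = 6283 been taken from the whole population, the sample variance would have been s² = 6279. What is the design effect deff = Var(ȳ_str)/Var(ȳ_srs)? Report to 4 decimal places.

0.8962

Var(ȳ_str) = Σ Wₕ²(1−fₕ)sₕ²/nₕ with Wₕ = Nₕ/35338:
  Dept I: (17262/35338)²·(1−3538/17262)·9420/3538 = 0.50510418
  Dept III: (13676/35338)²·(1−1906/13676)·2580/1906 = 0.17448112
  Dept IV: (4400/35338)²·(1−839/4400)·3800/839 = 0.056827998
  → Var(ȳ_str) = 0.7364133.
Var(ȳ_srs) = (1 − 6283/35338)·6279/6283 = 0.82167928.
deff = 0.7364133 / 0.82167928 = 0.8962.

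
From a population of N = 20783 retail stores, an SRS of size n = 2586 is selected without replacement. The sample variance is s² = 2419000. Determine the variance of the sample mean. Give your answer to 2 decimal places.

819.03

Under SRS without replacement, Var(ȳ) = (1 − f)·s²/n with f = n/N = 2586/20783 = 0.12442862.
Var(ȳ) = (1 − 0.12442862)·2419000/2586 = 0.87557138·935.4215 = 819.02829.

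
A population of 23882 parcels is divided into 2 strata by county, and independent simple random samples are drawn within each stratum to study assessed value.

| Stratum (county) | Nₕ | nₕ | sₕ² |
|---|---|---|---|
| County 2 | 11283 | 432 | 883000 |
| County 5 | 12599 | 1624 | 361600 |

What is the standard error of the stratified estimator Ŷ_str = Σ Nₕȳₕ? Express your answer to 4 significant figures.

530100

Var(Ŷ_str) = Σₕ Nₕ²(1 − fₕ)sₕ²/nₕ.
County 2: 11283²·(1 − 432/11283)·883000/432 = 2.502484 × 10^11.
County 5: 12599²·(1 − 1624/12599)·361600/1624 = 3.0788108 × 10^10.
Sum = 2.8103651 × 10^11.
SE = √(2.8103651 × 10^11) = 530100.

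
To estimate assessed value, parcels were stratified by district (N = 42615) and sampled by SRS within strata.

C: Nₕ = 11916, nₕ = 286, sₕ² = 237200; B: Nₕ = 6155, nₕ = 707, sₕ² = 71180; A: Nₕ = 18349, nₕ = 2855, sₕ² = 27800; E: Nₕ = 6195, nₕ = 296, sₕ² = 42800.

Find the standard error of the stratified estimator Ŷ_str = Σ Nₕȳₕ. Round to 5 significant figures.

Var(Ŷ_str) = Σₕ Nₕ²(1 − fₕ)sₕ²/nₕ.
C: 11916²·(1 − 286/11916)·237200/286 = 1.1493674 × 10^11.
B: 6155²·(1 − 707/6155)·71180/707 = 3.37601 × 10^9.
A: 18349²·(1 − 2855/18349)·27800/2855 = 2.7683095 × 10^9.
E: 6195²·(1 − 296/6195)·42800/296 = 5.284109 × 10^9.
Sum = 1.2636517 × 10^11.
SE = √(1.2636517 × 10^11) = 355480.

355480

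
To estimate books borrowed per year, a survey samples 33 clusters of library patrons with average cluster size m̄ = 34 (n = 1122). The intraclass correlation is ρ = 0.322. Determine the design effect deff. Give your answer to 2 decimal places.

11.63

deff = 1 + (34 − 1)·0.322 = 1 + 10.626 = 11.626.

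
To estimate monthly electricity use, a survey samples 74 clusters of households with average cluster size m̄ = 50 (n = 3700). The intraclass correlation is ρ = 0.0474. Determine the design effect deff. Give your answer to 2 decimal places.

3.32

deff = 1 + (50 − 1)·0.0474 = 1 + 2.3226 = 3.3226.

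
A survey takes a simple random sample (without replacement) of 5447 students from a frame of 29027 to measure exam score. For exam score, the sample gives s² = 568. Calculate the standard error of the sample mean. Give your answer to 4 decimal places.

0.2910

Under SRS without replacement, Var(ȳ) = (1 − f)·s²/n with f = n/N = 5447/29027 = 0.18765287.
Var(ȳ) = (1 − 0.18765287)·568/5447 = 0.81234713·0.10427758 = 0.084709596.
SE(ȳ) = √(0.084709596) = 0.2910.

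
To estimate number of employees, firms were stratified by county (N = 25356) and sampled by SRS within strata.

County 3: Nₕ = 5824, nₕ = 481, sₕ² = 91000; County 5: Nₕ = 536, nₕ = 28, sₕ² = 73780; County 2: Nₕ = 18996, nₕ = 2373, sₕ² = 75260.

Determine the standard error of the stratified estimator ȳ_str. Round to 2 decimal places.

Var(ȳ_str) = Σₕ Wₕ²(1 − fₕ)sₕ²/nₕ with Wₕ = Nₕ/N, N = 25356.
County 3: Wₕ = 0.22968923; term = 0.22968923²·(1 − 0.08258929)·91000/481 = 9.1567503.
County 5: Wₕ = 0.02113898; term = 0.02113898²·(1 − 0.05223881)·73780/28 = 1.1159574.
County 2: Wₕ = 0.74917179; term = 0.74917179²·(1 − 0.12492104)·75260/2373 = 15.576739.
Sum = 25.849447.
SE = √(25.849447) = 5.08.

5.08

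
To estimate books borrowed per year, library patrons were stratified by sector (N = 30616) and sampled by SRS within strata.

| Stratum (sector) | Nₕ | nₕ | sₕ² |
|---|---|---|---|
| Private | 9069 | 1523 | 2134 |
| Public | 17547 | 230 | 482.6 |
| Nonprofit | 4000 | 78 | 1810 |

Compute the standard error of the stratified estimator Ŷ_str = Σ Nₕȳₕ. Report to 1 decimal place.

Var(Ŷ_str) = Σₕ Nₕ²(1 − fₕ)sₕ²/nₕ.
Private: 9069²·(1 − 1523/9069)·2134/1523 = 9.5889425 × 10^7.
Public: 17547²·(1 − 230/17547)·482.6/230 = 6.3758048 × 10^8.
Nonprofit: 4000²·(1 − 78/4000)·1810/78 = 3.6404205 × 10^8.
Sum = 1.097512 × 10^9.
SE = √(1.097512 × 10^9) = 33128.7.

33128.7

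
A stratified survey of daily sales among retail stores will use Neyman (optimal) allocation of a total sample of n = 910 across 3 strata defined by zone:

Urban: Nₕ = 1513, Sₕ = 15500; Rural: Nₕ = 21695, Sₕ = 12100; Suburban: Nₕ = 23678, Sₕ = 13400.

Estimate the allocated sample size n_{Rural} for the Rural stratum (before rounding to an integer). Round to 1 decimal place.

Neyman allocation: nₕ = n·NₕSₕ / Σⱼ NⱼSⱼ.
Σ NⱼSⱼ = 1513·15500 + 21695·12100 + 23678·13400 = 6.032462 × 10^8.
n_{Rural} = 910·21695·12100 / (6.032462 × 10^8) = 396.0.

396.0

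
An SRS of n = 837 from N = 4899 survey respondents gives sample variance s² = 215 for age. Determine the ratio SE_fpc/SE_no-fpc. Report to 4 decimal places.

f = n/N = 837/4899 = 0.17085119.
SE_no-fpc = √(s²/n) = 0.50682322; SE_fpc = √((1−f)s²/n) = 0.4615011.
Ratio = √(1−f) = 0.91057608.

0.9106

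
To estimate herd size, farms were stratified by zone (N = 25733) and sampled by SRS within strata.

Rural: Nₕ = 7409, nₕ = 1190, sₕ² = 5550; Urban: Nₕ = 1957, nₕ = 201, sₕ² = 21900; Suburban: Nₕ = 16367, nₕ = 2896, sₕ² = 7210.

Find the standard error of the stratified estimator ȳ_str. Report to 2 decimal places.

Var(ȳ_str) = Σₕ Wₕ²(1 − fₕ)sₕ²/nₕ with Wₕ = Nₕ/N, N = 25733.
Rural: Wₕ = 0.28791824; term = 0.28791824²·(1 − 0.16061547)·5550/1190 = 0.32452289.
Urban: Wₕ = 0.07605021; term = 0.07605021²·(1 − 0.10270823)·21900/201 = 0.56543483.
Suburban: Wₕ = 0.63603155; term = 0.63603155²·(1 − 0.17694141)·7210/2896 = 0.82894322.
Sum = 1.7189009.
SE = √(1.7189009) = 1.31.

1.31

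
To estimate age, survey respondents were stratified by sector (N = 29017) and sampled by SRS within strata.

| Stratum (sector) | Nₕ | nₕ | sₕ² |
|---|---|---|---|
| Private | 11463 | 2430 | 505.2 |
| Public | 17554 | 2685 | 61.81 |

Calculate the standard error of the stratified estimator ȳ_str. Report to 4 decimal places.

0.1808

Var(ȳ_str) = Σₕ Wₕ²(1 − fₕ)sₕ²/nₕ with Wₕ = Nₕ/N, N = 29017.
Private: Wₕ = 0.39504428; term = 0.39504428²·(1 − 0.21198639)·505.2/2430 = 0.025567152.
Public: Wₕ = 0.60495572; term = 0.60495572²·(1 − 0.15295659)·61.81/2685 = 0.0071362045.
Sum = 0.032703357.
SE = √(0.032703357) = 0.1808.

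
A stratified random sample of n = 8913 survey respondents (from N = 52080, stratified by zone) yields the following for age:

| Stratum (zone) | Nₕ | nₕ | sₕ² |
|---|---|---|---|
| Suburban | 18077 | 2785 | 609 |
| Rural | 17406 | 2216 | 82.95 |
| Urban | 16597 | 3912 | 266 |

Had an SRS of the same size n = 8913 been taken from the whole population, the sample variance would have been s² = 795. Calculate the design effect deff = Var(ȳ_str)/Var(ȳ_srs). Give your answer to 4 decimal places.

0.4222

Var(ȳ_str) = Σ Wₕ²(1−fₕ)sₕ²/nₕ with Wₕ = Nₕ/52080:
  Suburban: (18077/52080)²·(1−2785/18077)·609/2785 = 0.022286445
  Rural: (17406/52080)²·(1−2216/17406)·82.95/2216 = 0.0036488956
  Urban: (16597/52080)²·(1−3912/16597)·266/3912 = 0.0052778969
  → Var(ȳ_str) = 0.031213238.
Var(ȳ_srs) = (1 − 8913/52080)·795/8913 = 0.07393058.
deff = 0.031213238 / 0.07393058 = 0.4222.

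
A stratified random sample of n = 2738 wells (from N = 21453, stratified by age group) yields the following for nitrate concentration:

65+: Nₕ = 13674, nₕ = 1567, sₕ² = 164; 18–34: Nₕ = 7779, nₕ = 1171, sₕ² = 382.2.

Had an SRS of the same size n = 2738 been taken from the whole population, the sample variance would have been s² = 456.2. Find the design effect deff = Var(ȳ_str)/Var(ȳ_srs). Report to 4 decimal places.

Var(ȳ_str) = Σ Wₕ²(1−fₕ)sₕ²/nₕ with Wₕ = Nₕ/21453:
  65+: (13674/21453)²·(1−1567/13674)·164/1567 = 0.037647046
  18–34: (7779/21453)²·(1−1171/7779)·382.2/1171 = 0.036454532
  → Var(ȳ_str) = 0.074101578.
Var(ȳ_srs) = (1 − 2738/21453)·456.2/2738 = 0.14535288.
deff = 0.074101578 / 0.14535288 = 0.5098.

0.5098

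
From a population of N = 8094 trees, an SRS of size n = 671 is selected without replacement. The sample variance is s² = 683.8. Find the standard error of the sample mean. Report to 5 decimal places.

0.96674

Under SRS without replacement, Var(ȳ) = (1 − f)·s²/n with f = n/N = 671/8094 = 0.08290091.
Var(ȳ) = (1 − 0.08290091)·683.8/671 = 0.91709909·1.019076 = 0.93459367.
SE(ȳ) = √(0.93459367) = 0.96674.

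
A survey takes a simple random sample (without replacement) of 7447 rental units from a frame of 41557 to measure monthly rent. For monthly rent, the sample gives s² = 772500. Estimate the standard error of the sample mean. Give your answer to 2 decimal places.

9.23

Under SRS without replacement, Var(ȳ) = (1 − f)·s²/n with f = n/N = 7447/41557 = 0.17919965.
Var(ȳ) = (1 − 0.17919965)·772500/7447 = 0.82080035·103.73305 = 85.144121.
SE(ȳ) = √(85.144121) = 9.23.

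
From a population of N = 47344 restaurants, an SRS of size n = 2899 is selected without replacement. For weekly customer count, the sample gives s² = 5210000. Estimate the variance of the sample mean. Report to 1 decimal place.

Under SRS without replacement, Var(ȳ) = (1 − f)·s²/n with f = n/N = 2899/47344 = 0.06123268.
Var(ȳ) = (1 − 0.06123268)·5210000/2899 = 0.93876732·1797.1714 = 1687.1258.

1687.1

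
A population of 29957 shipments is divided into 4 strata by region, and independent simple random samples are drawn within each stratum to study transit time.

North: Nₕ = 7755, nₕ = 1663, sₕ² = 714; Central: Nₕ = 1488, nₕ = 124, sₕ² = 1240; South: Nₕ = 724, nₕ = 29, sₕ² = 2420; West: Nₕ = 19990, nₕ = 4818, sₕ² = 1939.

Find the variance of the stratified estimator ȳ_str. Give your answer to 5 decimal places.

0.22802

Var(ȳ_str) = Σₕ Wₕ²(1 − fₕ)sₕ²/nₕ with Wₕ = Nₕ/N, N = 29957.
North: Wₕ = 0.25887105; term = 0.25887105²·(1 − 0.21444230)·714/1663 = 0.022602216.
Central: Wₕ = 0.04967120; term = 0.04967120²·(1 − 0.08333333)·1240/124 = 0.022616253.
South: Wₕ = 0.02416797; term = 0.02416797²·(1 − 0.04005525)·2420/29 = 0.046789036.
West: Wₕ = 0.66728978; term = 0.66728978²·(1 − 0.24102051)·1939/4818 = 0.13600974.
Sum = 0.22801725.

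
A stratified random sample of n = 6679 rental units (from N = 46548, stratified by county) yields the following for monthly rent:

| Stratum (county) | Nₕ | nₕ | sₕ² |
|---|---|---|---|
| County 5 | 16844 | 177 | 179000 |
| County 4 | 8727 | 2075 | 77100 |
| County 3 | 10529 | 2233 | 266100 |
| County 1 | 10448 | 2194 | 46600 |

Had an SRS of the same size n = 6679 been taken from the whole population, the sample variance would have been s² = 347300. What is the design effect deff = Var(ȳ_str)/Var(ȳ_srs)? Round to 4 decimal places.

Var(ȳ_str) = Σ Wₕ²(1−fₕ)sₕ²/nₕ with Wₕ = Nₕ/46548:
  County 5: (16844/46548)²·(1−177/16844)·179000/177 = 131.03291
  County 4: (8727/46548)²·(1−2075/8727)·77100/2075 = 0.99552333
  County 3: (10529/46548)²·(1−2233/10529)·266100/2233 = 4.8040771
  County 1: (10448/46548)²·(1−2194/10448)·46600/2194 = 0.84536618
  → Var(ȳ_str) = 137.67788.
Var(ȳ_srs) = (1 − 6679/46548)·347300/6679 = 44.537687.
deff = 137.67788 / 44.537687 = 3.0913.

3.0913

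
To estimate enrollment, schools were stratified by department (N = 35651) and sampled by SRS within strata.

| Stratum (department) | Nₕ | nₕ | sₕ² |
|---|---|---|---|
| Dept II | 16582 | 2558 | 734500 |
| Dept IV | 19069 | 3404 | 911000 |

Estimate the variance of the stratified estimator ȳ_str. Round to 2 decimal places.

115.43

Var(ȳ_str) = Σₕ Wₕ²(1 − fₕ)sₕ²/nₕ with Wₕ = Nₕ/N, N = 35651.
Dept II: Wₕ = 0.46512019; term = 0.46512019²·(1 − 0.15426366)·734500/2558 = 52.535956.
Dept IV: Wₕ = 0.53487981; term = 0.53487981²·(1 − 0.17850962)·911000/3404 = 62.898996.
Sum = 115.43495.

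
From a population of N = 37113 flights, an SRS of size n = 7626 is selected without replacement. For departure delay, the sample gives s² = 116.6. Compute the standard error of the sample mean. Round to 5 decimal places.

Under SRS without replacement, Var(ȳ) = (1 − f)·s²/n with f = n/N = 7626/37113 = 0.20548056.
Var(ȳ) = (1 − 0.20548056)·116.6/7626 = 0.79451944·0.015289798 = 0.012148042.
SE(ȳ) = √(0.012148042) = 0.11022.

0.11022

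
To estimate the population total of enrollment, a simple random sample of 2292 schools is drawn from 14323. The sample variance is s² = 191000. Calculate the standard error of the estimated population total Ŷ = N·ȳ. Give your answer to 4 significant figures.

119800

Var(Ŷ) = N²·Var(ȳ) = N²·(1 − n/N)·s²/n.
f = 2292/14323 = 0.16002234; Var(ȳ) = 0.83997766·191000/2292 = 69.998138.
Var(Ŷ) = 14323² · 69.998138 = 1.4360001 × 10^10.
SE(Ŷ) = √(1.4360001 × 10^10) = 119800.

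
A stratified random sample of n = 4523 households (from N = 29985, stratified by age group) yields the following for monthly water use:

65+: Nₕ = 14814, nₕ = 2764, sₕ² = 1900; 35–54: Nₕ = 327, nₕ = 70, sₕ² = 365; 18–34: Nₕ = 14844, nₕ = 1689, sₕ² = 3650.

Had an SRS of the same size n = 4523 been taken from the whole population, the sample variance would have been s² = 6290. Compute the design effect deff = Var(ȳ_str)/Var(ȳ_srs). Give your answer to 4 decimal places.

0.5134

Var(ȳ_str) = Σ Wₕ²(1−fₕ)sₕ²/nₕ with Wₕ = Nₕ/29985:
  65+: (14814/29985)²·(1−2764/14814)·1900/2764 = 0.13647932
  35–54: (327/29985)²·(1−70/327)·365/70 = 4.8737988 × 10^-4
  18–34: (14844/29985)²·(1−1689/14844)·3650/1689 = 0.46935009
  → Var(ȳ_str) = 0.60631679.
Var(ȳ_srs) = (1 − 4523/29985)·6290/4523 = 1.1808984.
deff = 0.60631679 / 1.1808984 = 0.5134.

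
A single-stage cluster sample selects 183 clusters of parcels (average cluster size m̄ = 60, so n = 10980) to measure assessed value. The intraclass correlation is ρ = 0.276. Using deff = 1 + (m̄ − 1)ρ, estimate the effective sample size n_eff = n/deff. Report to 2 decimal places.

635.27

deff = 1 + (60 − 1)·0.276 = 1 + 16.284 = 17.284.
n_eff = 10980 / 17.284 = 635.27.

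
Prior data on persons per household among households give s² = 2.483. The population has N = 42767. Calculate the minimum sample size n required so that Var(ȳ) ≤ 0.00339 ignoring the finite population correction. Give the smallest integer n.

733

Without fpc, n₀ = s²/D = 2.483/0.00339 = 732.4484.
Rounding up, n = 733.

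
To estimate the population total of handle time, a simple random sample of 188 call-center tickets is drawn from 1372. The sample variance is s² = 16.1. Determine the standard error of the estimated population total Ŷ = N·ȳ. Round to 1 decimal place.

373.0

Var(Ŷ) = N²·Var(ȳ) = N²·(1 − n/N)·s²/n.
f = 188/1372 = 0.13702624; Var(ȳ) = 0.86297376·16.1/188 = 0.073903604.
Var(Ŷ) = 1372² · 0.073903604 = 139114.96.
SE(Ŷ) = √(139114.96) = 373.0.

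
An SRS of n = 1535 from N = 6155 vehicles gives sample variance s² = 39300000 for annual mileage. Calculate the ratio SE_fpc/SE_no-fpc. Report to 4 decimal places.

f = n/N = 1535/6155 = 0.24939074.
SE_no-fpc = √(s²/n) = 160.00814; SE_fpc = √((1−f)s²/n) = 138.62739.
Ratio = √(1−f) = 0.86637709.

0.8664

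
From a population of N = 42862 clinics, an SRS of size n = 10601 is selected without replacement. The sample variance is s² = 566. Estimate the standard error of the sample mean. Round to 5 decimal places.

0.20046

Under SRS without replacement, Var(ȳ) = (1 − f)·s²/n with f = n/N = 10601/42862 = 0.24732864.
Var(ȳ) = (1 − 0.24732864)·566/10601 = 0.75267136·0.05339119 = 0.040186019.
SE(ȳ) = √(0.040186019) = 0.20046.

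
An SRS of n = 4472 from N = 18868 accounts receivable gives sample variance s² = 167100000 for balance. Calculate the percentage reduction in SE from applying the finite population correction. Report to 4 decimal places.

12.6510

f = n/N = 4472/18868 = 0.23701505.
SE_no-fpc = √(s²/n) = 193.30244; SE_fpc = √((1−f)s²/n) = 168.84776.
Ratio = √(1−f) = 0.87349010. Reduction = 100·(1 − 0.87349010) = 12.6510%.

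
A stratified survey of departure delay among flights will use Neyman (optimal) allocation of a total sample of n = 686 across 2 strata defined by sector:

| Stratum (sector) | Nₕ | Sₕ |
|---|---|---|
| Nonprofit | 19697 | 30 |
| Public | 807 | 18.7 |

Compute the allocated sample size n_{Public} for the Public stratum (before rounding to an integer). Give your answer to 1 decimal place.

17.1

Neyman allocation: nₕ = n·NₕSₕ / Σⱼ NⱼSⱼ.
Σ NⱼSⱼ = 19697·30 + 807·18.7 = 606000.9.
n_{Public} = 686·807·18.7 / 606000.9 = 17.1.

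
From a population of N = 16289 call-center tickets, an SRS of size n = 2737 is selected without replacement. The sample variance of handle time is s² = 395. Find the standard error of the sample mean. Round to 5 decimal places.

Under SRS without replacement, Var(ȳ) = (1 − f)·s²/n with f = n/N = 2737/16289 = 0.16802750.
Var(ȳ) = (1 − 0.16802750)·395/2737 = 0.83197250·0.1443186 = 0.1200691.
SE(ȳ) = √(0.1200691) = 0.34651.

0.34651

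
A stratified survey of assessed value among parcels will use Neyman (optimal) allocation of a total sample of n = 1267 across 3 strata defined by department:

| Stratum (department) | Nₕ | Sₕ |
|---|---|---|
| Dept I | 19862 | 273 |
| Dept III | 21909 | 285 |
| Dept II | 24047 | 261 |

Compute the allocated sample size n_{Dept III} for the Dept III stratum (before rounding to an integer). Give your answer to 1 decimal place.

Neyman allocation: nₕ = n·NₕSₕ / Σⱼ NⱼSⱼ.
Σ NⱼSⱼ = 19862·273 + 21909·285 + 24047·261 = 1.7942658 × 10^7.
n_{Dept III} = 1267·21909·285 / (1.7942658 × 10^7) = 440.9.

440.9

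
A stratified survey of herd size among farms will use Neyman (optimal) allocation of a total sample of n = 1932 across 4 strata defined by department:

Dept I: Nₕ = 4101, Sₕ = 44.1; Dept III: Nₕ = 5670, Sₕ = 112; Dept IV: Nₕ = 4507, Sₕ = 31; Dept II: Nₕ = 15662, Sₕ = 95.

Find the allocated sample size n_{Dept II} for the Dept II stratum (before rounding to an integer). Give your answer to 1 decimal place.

Neyman allocation: nₕ = n·NₕSₕ / Σⱼ NⱼSⱼ.
Σ NⱼSⱼ = 4101·44.1 + 5670·112 + 4507·31 + 15662·95 = 2.4435011 × 10^6.
n_{Dept II} = 1932·15662·95 / (2.4435011 × 10^6) = 1176.4.

1176.4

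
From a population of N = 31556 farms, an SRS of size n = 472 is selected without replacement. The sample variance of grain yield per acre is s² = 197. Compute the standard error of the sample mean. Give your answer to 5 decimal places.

Under SRS without replacement, Var(ȳ) = (1 − f)·s²/n with f = n/N = 472/31556 = 0.01495754.
Var(ȳ) = (1 − 0.01495754)·197/472 = 0.98504246·0.41737288 = 0.41113001.
SE(ȳ) = √(0.41113001) = 0.64119.

0.64119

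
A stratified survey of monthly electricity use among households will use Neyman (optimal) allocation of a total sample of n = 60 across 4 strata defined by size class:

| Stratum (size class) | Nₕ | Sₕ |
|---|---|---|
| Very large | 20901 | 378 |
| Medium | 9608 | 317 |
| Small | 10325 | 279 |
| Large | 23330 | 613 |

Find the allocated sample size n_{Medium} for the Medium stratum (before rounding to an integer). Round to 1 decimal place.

6.5

Neyman allocation: nₕ = n·NₕSₕ / Σⱼ NⱼSⱼ.
Σ NⱼSⱼ = 20901·378 + 9608·317 + 10325·279 + 23330·613 = 2.8128279 × 10^7.
n_{Medium} = 60·9608·317 / (2.8128279 × 10^7) = 6.5.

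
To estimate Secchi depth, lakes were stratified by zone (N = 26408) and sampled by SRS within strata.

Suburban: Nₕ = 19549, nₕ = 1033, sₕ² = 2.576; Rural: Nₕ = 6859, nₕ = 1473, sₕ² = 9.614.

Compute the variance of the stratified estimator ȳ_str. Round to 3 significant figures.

0.00164

Var(ȳ_str) = Σₕ Wₕ²(1 − fₕ)sₕ²/nₕ with Wₕ = Nₕ/N, N = 26408.
Suburban: Wₕ = 0.74026810; term = 0.74026810²·(1 − 0.05284158)·2.576/1033 = 0.0012943336.
Rural: Wₕ = 0.25973190; term = 0.25973190²·(1 − 0.21475434)·9.614/1473 = 3.4574627 × 10^-4.
Sum = 0.0016400799.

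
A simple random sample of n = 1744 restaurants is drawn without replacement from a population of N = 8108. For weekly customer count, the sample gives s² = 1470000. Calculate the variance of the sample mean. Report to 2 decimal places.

661.59

Under SRS without replacement, Var(ȳ) = (1 − f)·s²/n with f = n/N = 1744/8108 = 0.21509620.
Var(ȳ) = (1 − 0.21509620)·1470000/1744 = 0.78490380·842.88991 = 661.58749.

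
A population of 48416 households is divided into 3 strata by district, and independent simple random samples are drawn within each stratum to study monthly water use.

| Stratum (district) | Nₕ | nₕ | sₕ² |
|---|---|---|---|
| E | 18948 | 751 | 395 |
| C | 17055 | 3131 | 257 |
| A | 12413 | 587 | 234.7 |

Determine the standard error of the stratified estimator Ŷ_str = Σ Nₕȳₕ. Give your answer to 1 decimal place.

Var(Ŷ_str) = Σₕ Nₕ²(1 − fₕ)sₕ²/nₕ.
E: 18948²·(1 − 751/18948)·395/751 = 1.8135116 × 10^8.
C: 17055²·(1 − 3131/17055)·257/3131 = 1.9492422 × 10^7.
A: 12413²·(1 − 587/12413)·234.7/587 = 5.8693447 × 10^7.
Sum = 2.5953703 × 10^8.
SE = √(2.5953703 × 10^8) = 16110.2.

16110.2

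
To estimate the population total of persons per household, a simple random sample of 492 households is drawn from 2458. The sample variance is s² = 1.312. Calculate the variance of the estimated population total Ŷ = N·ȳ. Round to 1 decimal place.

12886.5

Var(Ŷ) = N²·Var(ȳ) = N²·(1 − n/N)·s²/n.
f = 492/2458 = 0.20016273; Var(ȳ) = 0.79983727·1.312/492 = 0.0021328994.
Var(Ŷ) = 2458² · 0.0021328994 = 12886.475.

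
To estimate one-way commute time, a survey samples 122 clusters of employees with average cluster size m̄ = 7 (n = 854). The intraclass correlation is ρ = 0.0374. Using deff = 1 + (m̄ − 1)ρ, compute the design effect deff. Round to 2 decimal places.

1.22

deff = 1 + (7 − 1)·0.0374 = 1 + 0.2244 = 1.2244.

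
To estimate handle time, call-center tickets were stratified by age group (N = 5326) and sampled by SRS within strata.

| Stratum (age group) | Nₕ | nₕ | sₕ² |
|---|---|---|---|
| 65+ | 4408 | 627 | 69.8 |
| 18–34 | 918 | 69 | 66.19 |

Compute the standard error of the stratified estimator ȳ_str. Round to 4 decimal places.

Var(ȳ_str) = Σₕ Wₕ²(1 − fₕ)sₕ²/nₕ with Wₕ = Nₕ/N, N = 5326.
65+: Wₕ = 0.82763800; term = 0.82763800²·(1 − 0.14224138)·69.8/627 = 0.065408444.
18–34: Wₕ = 0.17236200; term = 0.17236200²·(1 − 0.07516340)·66.19/69 = 0.026356718.
Sum = 0.091765162.
SE = √(0.091765162) = 0.3029.

0.3029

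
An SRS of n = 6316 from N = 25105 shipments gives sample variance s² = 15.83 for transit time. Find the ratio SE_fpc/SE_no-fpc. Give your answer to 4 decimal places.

0.8651

f = n/N = 6316/25105 = 0.25158335.
SE_no-fpc = √(s²/n) = 0.050063291; SE_fpc = √((1−f)s²/n) = 0.043310293.
Ratio = √(1−f) = 0.86511077.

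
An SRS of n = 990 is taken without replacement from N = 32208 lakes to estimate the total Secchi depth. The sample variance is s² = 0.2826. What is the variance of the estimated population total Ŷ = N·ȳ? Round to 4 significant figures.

Var(Ŷ) = N²·Var(ȳ) = N²·(1 − n/N)·s²/n.
f = 990/32208 = 0.03073770; Var(ȳ) = 0.96926230·0.2826/990 = 2.7668033 × 10^-4.
Var(Ŷ) = 32208² · (2.7668033 × 10^-4) = 287015.8.

287000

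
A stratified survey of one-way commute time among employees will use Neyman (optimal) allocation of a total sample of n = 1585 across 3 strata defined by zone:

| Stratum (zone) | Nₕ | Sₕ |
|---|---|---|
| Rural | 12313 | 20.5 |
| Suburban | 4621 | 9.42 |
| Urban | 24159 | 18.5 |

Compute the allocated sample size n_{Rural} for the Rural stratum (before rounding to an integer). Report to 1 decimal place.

538.5

Neyman allocation: nₕ = n·NₕSₕ / Σⱼ NⱼSⱼ.
Σ NⱼSⱼ = 12313·20.5 + 4621·9.42 + 24159·18.5 = 742887.82.
n_{Rural} = 1585·12313·20.5 / 742887.82 = 538.5.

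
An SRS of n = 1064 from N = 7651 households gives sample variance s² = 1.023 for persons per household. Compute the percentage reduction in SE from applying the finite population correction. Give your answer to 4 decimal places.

7.2135

f = n/N = 1064/7651 = 0.13906679.
SE_no-fpc = √(s²/n) = 0.031007518; SE_fpc = √((1−f)s²/n) = 0.028770786.
Ratio = √(1−f) = 0.92786487. Reduction = 100·(1 − 0.92786487) = 7.2135%.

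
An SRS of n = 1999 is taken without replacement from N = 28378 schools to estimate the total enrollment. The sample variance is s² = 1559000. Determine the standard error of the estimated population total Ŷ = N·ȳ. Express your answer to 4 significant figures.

764100

Var(Ŷ) = N²·Var(ȳ) = N²·(1 − n/N)·s²/n.
f = 1999/28378 = 0.07044189; Var(ȳ) = 0.92955811·1559000/1999 = 724.95302.
Var(Ŷ) = 28378² · 724.95302 = 5.8381256 × 10^11.
SE(Ŷ) = √(5.8381256 × 10^11) = 764100.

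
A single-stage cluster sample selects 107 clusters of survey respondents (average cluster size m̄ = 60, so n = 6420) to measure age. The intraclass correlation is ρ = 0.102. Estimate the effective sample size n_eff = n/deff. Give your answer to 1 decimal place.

914.8

deff = 1 + (60 − 1)·0.102 = 1 + 6.018 = 7.018.
n_eff = 6420 / 7.018 = 914.8.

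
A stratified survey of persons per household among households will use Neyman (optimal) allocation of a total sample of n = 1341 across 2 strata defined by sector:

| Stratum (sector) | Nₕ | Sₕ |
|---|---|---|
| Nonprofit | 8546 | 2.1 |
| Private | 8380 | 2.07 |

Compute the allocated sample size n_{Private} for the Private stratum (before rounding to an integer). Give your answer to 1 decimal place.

659.1

Neyman allocation: nₕ = n·NₕSₕ / Σⱼ NⱼSⱼ.
Σ NⱼSⱼ = 8546·2.1 + 8380·2.07 = 35293.2.
n_{Private} = 1341·8380·2.07 / 35293.2 = 659.1.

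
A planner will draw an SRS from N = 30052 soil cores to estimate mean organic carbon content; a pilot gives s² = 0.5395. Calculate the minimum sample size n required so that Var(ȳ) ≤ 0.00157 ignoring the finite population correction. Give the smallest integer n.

Without fpc, n₀ = s²/D = 0.5395/0.00157 = 343.6306.
Rounding up, n = 344.

344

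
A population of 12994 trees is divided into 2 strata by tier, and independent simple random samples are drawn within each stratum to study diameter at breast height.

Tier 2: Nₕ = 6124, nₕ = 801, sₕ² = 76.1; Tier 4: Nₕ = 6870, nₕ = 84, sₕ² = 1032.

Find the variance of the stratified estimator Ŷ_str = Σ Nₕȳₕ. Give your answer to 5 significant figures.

5.7585 × 10^8

Var(Ŷ_str) = Σₕ Nₕ²(1 − fₕ)sₕ²/nₕ.
Tier 2: 6124²·(1 − 801/6124)·76.1/801 = 3.0970184 × 10^6.
Tier 4: 6870²·(1 − 84/6870)·1032/84 = 5.7275779 × 10^8.
Sum = 5.7585481 × 10^8.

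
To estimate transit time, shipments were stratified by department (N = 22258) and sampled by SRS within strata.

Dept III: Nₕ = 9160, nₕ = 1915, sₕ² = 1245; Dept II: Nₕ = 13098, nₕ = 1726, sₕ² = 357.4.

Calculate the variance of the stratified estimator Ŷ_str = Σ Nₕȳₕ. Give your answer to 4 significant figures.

7.399 × 10^7

Var(Ŷ_str) = Σₕ Nₕ²(1 − fₕ)sₕ²/nₕ.
Dept III: 9160²·(1 − 1915/9160)·1245/1915 = 4.3145394 × 10^7.
Dept II: 13098²·(1 − 1726/13098)·357.4/1726 = 3.0842928 × 10^7.
Sum = 7.3988322 × 10^7.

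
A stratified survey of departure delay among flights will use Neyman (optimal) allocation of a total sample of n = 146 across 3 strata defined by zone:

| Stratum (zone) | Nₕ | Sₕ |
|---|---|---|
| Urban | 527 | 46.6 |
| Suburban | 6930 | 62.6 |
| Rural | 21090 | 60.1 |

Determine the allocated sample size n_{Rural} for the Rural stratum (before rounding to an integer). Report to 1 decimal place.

Neyman allocation: nₕ = n·NₕSₕ / Σⱼ NⱼSⱼ.
Σ NⱼSⱼ = 527·46.6 + 6930·62.6 + 21090·60.1 = 1.7258852 × 10^6.
n_{Rural} = 146·21090·60.1 / (1.7258852 × 10^6) = 107.2.

107.2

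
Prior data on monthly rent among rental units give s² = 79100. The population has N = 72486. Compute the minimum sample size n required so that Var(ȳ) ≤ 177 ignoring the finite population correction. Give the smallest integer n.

Without fpc, n₀ = s²/D = 79100/177 = 446.8927.
Rounding up, n = 447.

447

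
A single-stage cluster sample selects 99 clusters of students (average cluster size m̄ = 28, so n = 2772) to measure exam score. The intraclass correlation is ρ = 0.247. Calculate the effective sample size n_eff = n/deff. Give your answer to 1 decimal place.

deff = 1 + (28 − 1)·0.247 = 1 + 6.669 = 7.669.
n_eff = 2772 / 7.669 = 361.5.

361.5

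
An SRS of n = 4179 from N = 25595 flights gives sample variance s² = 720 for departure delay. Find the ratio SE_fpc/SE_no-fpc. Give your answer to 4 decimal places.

f = n/N = 4179/25595 = 0.16327408.
SE_no-fpc = √(s²/n) = 0.41507833; SE_fpc = √((1−f)s²/n) = 0.37968346.
Ratio = √(1−f) = 0.91472724.

0.9147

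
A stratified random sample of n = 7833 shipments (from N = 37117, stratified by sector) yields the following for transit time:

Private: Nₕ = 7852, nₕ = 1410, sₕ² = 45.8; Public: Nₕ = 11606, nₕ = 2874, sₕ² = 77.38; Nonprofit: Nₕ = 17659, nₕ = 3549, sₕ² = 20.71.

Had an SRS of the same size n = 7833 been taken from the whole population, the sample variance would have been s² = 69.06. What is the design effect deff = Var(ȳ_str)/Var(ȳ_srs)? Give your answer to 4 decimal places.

Var(ȳ_str) = Σ Wₕ²(1−fₕ)sₕ²/nₕ with Wₕ = Nₕ/37117:
  Private: (7852/37117)²·(1−1410/7852)·45.8/1410 = 0.0011926188
  Public: (11606/37117)²·(1−2874/11606)·77.38/2874 = 0.0019805806
  Nonprofit: (17659/37117)²·(1−3549/17659)·20.71/3549 = 0.0010554107
  → Var(ȳ_str) = 0.0042286101.
Var(ȳ_srs) = (1 − 7833/37117)·69.06/7833 = 0.0069559424.
deff = 0.0042286101 / 0.0069559424 = 0.6079.

0.6079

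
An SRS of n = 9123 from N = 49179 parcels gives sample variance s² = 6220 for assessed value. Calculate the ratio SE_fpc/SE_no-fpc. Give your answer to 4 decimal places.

f = n/N = 9123/49179 = 0.18550601.
SE_no-fpc = √(s²/n) = 0.82570774; SE_fpc = √((1−f)s²/n) = 0.74519563.
Ratio = √(1−f) = 0.90249321.

0.9025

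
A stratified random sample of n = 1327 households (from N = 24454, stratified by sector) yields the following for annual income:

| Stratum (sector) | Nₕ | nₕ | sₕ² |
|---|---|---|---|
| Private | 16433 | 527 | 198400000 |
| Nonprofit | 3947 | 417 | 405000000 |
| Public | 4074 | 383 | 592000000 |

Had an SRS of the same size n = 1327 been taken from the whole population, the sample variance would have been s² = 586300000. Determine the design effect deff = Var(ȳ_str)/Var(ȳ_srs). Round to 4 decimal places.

0.5410

Var(ȳ_str) = Σ Wₕ²(1−fₕ)sₕ²/nₕ with Wₕ = Nₕ/24454:
  Private: (16433/24454)²·(1−527/16433)·198400000/527 = 164554.24
  Nonprofit: (3947/24454)²·(1−417/3947)·405000000/417 = 22628.772
  Public: (4074/24454)²·(1−383/4074)·592000000/383 = 38867.641
  → Var(ȳ_str) = 226050.65.
Var(ȳ_srs) = (1 − 1327/24454)·586300000/1327 = 417848.03.
deff = 226050.65 / 417848.03 = 0.5410.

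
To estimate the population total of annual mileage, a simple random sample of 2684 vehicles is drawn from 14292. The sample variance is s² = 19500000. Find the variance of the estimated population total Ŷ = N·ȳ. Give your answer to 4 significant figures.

1.205 × 10^12

Var(Ŷ) = N²·Var(ȳ) = N²·(1 − n/N)·s²/n.
f = 2684/14292 = 0.18779737; Var(ȳ) = 0.81220263·19500000/2684 = 5900.876.
Var(Ŷ) = 14292² · 5900.876 = 1.2053204 × 10^12.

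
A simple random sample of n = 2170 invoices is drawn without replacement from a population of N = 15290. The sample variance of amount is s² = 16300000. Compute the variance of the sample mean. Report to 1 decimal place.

Under SRS without replacement, Var(ȳ) = (1 − f)·s²/n with f = n/N = 2170/15290 = 0.14192283.
Var(ȳ) = (1 − 0.14192283)·16300000/2170 = 0.85807717·7511.5207 = 6445.4645.

6445.5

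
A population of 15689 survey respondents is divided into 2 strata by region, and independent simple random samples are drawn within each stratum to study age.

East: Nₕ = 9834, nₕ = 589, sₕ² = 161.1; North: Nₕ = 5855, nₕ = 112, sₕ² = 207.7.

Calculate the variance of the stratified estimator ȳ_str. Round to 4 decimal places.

0.3544

Var(ȳ_str) = Σₕ Wₕ²(1 − fₕ)sₕ²/nₕ with Wₕ = Nₕ/N, N = 15689.
East: Wₕ = 0.62680859; term = 0.62680859²·(1 − 0.05989424)·161.1/589 = 0.10102453.
North: Wₕ = 0.37319141; term = 0.37319141²·(1 − 0.01912895)·207.7/112 = 0.25333411.
Sum = 0.35435864.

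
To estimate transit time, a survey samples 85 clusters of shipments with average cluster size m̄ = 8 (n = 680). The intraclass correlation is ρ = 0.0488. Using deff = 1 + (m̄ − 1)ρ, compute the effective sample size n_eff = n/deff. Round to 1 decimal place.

506.9

deff = 1 + (8 − 1)·0.0488 = 1 + 0.3416 = 1.3416.
n_eff = 680 / 1.3416 = 506.9.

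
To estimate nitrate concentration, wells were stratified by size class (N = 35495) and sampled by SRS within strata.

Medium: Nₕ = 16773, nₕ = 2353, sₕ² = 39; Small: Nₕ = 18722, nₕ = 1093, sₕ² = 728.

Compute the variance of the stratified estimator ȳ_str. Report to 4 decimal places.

Var(ȳ_str) = Σₕ Wₕ²(1 − fₕ)sₕ²/nₕ with Wₕ = Nₕ/N, N = 35495.
Medium: Wₕ = 0.47254543; term = 0.47254543²·(1 − 0.14028498)·39/2353 = 0.0031818839.
Small: Wₕ = 0.52745457; term = 0.52745457²·(1 − 0.05838051)·728/1093 = 0.17448447.
Sum = 0.17766635.

0.1777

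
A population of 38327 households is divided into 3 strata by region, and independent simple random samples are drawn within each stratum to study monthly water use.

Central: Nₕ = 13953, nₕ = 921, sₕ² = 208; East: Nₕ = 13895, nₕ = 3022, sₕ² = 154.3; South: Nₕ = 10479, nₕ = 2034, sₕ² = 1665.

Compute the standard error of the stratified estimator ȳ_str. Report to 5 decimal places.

Var(ȳ_str) = Σₕ Wₕ²(1 − fₕ)sₕ²/nₕ with Wₕ = Nₕ/N, N = 38327.
Central: Wₕ = 0.36405145; term = 0.36405145²·(1 − 0.06600731)·208/921 = 0.027955851.
East: Wₕ = 0.36253816; term = 0.36253816²·(1 − 0.21748831)·154.3/3022 = 0.0052513353.
South: Wₕ = 0.27341039; term = 0.27341039²·(1 − 0.19410249)·1665/2034 = 0.049314329.
Sum = 0.082521515.
SE = √(0.082521515) = 0.28727.

0.28727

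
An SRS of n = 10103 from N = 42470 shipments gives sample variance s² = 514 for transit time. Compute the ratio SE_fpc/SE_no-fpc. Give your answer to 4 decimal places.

0.8730

f = n/N = 10103/42470 = 0.23788557.
SE_no-fpc = √(s²/n) = 0.22555704; SE_fpc = √((1−f)s²/n) = 0.19690941.
Ratio = √(1−f) = 0.87299166.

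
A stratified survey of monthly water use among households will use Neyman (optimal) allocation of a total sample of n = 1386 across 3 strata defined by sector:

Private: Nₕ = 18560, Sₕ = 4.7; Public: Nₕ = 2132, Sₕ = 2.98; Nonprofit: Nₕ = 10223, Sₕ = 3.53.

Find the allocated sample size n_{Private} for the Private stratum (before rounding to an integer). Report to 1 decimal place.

Neyman allocation: nₕ = n·NₕSₕ / Σⱼ NⱼSⱼ.
Σ NⱼSⱼ = 18560·4.7 + 2132·2.98 + 10223·3.53 = 129672.55.
n_{Private} = 1386·18560·4.7 / 129672.55 = 932.4.

932.4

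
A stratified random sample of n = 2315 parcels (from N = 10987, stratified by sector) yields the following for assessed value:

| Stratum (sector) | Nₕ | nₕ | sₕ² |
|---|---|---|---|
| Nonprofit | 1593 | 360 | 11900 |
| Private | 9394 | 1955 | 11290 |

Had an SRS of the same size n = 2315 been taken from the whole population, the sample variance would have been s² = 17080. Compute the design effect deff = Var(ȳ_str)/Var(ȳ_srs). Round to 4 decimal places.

Var(ȳ_str) = Σ Wₕ²(1−fₕ)sₕ²/nₕ with Wₕ = Nₕ/10987:
  Nonprofit: (1593/10987)²·(1−360/1593)·11900/360 = 0.53785482
  Private: (9394/10987)²·(1−1955/9394)·11290/1955 = 3.343136
  → Var(ȳ_str) = 3.8809908.
Var(ȳ_srs) = (1 − 2315/10987)·17080/2315 = 5.8234053.
deff = 3.8809908 / 5.8234053 = 0.6664.

0.6664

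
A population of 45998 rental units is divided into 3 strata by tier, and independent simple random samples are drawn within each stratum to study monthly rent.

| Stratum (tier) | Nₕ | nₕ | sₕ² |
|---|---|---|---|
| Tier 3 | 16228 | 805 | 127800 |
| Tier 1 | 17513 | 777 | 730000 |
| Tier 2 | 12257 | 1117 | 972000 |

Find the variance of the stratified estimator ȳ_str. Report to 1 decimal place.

Var(ȳ_str) = Σₕ Wₕ²(1 − fₕ)sₕ²/nₕ with Wₕ = Nₕ/N, N = 45998.
Tier 3: Wₕ = 0.35279795; term = 0.35279795²·(1 − 0.04960562)·127800/805 = 18.779799.
Tier 1: Wₕ = 0.38073394; term = 0.38073394²·(1 − 0.04436704)·730000/777 = 130.1476.
Tier 2: Wₕ = 0.26646811; term = 0.26646811²·(1 − 0.09113160)·972000/1117 = 56.157087.
Sum = 205.08449.

205.1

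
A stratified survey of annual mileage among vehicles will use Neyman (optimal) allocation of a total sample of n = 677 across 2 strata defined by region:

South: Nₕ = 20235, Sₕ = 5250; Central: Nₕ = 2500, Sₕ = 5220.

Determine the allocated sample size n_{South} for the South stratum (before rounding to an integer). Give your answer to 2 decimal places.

602.93

Neyman allocation: nₕ = n·NₕSₕ / Σⱼ NⱼSⱼ.
Σ NⱼSⱼ = 20235·5250 + 2500·5220 = 1.1928375 × 10^8.
n_{South} = 677·20235·5250 / (1.1928375 × 10^8) = 602.93.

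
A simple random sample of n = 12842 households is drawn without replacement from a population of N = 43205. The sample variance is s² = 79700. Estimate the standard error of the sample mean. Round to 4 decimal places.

2.0884

Under SRS without replacement, Var(ȳ) = (1 − f)·s²/n with f = n/N = 12842/43205 = 0.29723412.
Var(ȳ) = (1 − 0.29723412)·79700/12842 = 0.70276588·6.2061984 = 4.3615045.
SE(ȳ) = √(4.3615045) = 2.0884.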